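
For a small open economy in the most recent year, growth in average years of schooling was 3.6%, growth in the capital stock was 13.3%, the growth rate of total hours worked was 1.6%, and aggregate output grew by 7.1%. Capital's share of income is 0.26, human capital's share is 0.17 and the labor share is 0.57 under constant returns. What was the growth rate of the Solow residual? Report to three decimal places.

Labor's share = 1 − 0.26 − 0.17 = 0.57.
The capital stock: 0.26 × 13.3 = 3.458 pp.
Average years of schooling: 0.17 × 3.6 = 0.612 pp.
Total hours worked: 0.57 × 1.6 = 0.912 pp.
TFP growth = 7.1 − 4.982 = 2.118%.

2.118%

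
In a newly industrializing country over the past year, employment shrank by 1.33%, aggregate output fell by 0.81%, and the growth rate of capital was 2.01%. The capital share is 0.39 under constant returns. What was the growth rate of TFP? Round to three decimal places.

Labor's share = 1 − 0.39 = 0.61.
Capital: 0.39 × 2.01 = 0.7839 pp.
Employment: 0.61 × (-1.33) = -0.8113 pp.
TFP growth = -0.81 + 0.0274 = -0.7826%.

-0.783%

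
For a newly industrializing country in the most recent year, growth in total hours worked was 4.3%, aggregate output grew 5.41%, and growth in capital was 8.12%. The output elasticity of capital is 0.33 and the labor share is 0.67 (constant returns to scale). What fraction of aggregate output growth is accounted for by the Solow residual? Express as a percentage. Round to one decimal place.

-2.8%

Labor's share = 1 − 0.33 = 0.67.
Capital: 0.33 × 8.12 = 2.6796 pp.
Total hours worked: 0.67 × 4.3 = 2.881 pp.
TFP growth = 5.41 − 5.5606 = -0.1506%.
TFP share of growth = -0.1506 / 5.41 × 100 = -2.784%.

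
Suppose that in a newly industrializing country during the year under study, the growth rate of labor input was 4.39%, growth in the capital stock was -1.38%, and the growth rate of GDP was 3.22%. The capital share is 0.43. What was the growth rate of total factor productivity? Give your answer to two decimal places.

Labor's share = 1 − 0.43 = 0.57.
The capital stock: 0.43 × (-1.38) = -0.5934 pp.
Labor input: 0.57 × 4.39 = 2.5023 pp.
TFP growth = 3.22 − 1.9089 = 1.3111%.

Total factor productivity growth was 1.31%.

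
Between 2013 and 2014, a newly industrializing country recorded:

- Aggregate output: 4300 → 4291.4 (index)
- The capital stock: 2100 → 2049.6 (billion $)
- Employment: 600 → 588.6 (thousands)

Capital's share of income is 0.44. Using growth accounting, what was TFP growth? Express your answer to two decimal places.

1.92%

Aggregate output growth = (4291.4 − 4300) / 4300 = -0.2%.
The capital stock growth = (2049.6 − 2100) / 2100 = -2.4%.
Employment growth = (588.6 − 600) / 600 = -1.9%.
Labor's share = 1 − 0.44 = 0.56.
The capital stock: 0.44 × (-2.4) = -1.056 pp.
Employment: 0.56 × (-1.9) = -1.064 pp.
TFP growth = -0.2 + 2.12 = 1.92%.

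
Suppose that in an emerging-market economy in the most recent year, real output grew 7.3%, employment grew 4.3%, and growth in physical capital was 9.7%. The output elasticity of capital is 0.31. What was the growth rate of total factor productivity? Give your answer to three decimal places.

Labor's share = 1 − 0.31 = 0.69.
Physical capital: 0.31 × 9.7 = 3.007 pp.
Employment: 0.69 × 4.3 = 2.967 pp.
TFP growth = 7.3 − 5.974 = 1.326%.

Total factor productivity growth was 1.326%.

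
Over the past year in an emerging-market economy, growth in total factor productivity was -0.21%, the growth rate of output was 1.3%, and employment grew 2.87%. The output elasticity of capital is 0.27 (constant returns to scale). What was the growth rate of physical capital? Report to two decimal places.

Labor's share = 1 − 0.27 = 0.73.
gY = gA + 0.73×2.87 + 0.27×g.
0.27×g = 1.3 + 0.21 − 2.0951 = -0.5851.
g = -0.5851 / 0.27 = -2.167%.

-2.17%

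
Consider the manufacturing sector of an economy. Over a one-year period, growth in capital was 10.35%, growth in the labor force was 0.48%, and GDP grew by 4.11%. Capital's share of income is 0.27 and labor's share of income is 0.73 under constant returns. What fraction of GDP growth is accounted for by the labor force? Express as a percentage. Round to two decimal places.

Labor's share = 1 − 0.27 = 0.73.
The labor force contributed 0.73 × 0.48 = 0.3504 pp.
Share of growth = 0.3504 / 4.11 × 100 = 8.5255%.

The labor force accounted for 8.53% of growth.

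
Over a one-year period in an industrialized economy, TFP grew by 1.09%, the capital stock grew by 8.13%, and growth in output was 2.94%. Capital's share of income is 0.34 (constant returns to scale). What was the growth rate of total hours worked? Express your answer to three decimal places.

Labor's share = 1 − 0.34 = 0.66.
gY = gA + 0.34×8.13 + 0.66×g.
0.66×g = 2.94 − 1.09 − 2.7642 = -0.9142.
g = -0.9142 / 0.66 = -1.38515%.

-1.385%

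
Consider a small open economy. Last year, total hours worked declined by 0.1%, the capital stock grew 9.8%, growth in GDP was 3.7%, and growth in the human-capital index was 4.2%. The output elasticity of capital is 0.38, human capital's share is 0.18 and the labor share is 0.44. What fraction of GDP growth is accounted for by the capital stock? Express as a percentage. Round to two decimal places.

The capital stock contributed 0.38 × 9.8 = 3.724 pp.
Share of growth = 3.724 / 3.7 × 100 = 100.6486%.

The capital stock accounted for 100.65% of growth.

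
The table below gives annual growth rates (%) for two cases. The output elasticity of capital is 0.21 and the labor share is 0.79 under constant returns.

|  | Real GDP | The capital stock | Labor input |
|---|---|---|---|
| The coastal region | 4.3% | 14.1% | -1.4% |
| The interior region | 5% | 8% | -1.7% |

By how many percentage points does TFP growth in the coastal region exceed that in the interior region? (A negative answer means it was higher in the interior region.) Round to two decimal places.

-2.22 percentage points

Labor's share = 1 − 0.21 = 0.79.
The coastal region: TFP = 4.3 − 2.961 + 1.106 = 2.445%.
The interior region: TFP = 5 − 1.68 + 1.343 = 4.663%.
Difference = 2.445 − (4.663) = -2.218 pp.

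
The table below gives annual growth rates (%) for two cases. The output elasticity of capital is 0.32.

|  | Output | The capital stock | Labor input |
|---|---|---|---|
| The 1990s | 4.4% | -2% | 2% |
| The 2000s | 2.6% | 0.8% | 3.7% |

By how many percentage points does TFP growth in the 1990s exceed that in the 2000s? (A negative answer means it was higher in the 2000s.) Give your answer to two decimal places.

Labor's share = 1 − 0.32 = 0.68.
The 1990s: TFP = 4.4 + 0.64 − 1.36 = 3.68%.
The 2000s: TFP = 2.6 − 0.256 − 2.516 = -0.172%.
Difference = 3.68 − (-0.172) = 3.852 pp.

3.85 percentage points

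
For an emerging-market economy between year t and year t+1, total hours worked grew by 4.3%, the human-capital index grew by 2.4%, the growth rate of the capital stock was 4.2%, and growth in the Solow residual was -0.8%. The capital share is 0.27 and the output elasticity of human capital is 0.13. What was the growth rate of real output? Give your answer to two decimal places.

Labor's share = 1 − 0.27 − 0.13 = 0.6.
The capital stock: 0.27 × 4.2 = 1.134 pp.
The human-capital index: 0.13 × 2.4 = 0.312 pp.
Total hours worked: 0.6 × 4.3 = 2.58 pp.
Output growth = -0.8 + 4.026 = 3.226%.

Real output growth was 3.23%.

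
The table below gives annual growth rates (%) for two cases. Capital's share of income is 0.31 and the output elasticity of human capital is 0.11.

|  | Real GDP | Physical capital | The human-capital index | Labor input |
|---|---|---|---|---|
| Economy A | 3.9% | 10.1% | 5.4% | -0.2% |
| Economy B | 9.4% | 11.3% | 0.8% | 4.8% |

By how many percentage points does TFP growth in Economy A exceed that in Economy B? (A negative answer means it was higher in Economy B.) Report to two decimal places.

Labor's share = 1 − 0.31 − 0.11 = 0.58.
Economy A: TFP = 3.9 − 3.131 − 0.594 + 0.116 = 0.291%.
Economy B: TFP = 9.4 − 3.503 − 0.088 − 2.784 = 3.025%.
Difference = 0.291 − (3.025) = -2.734 pp.

-2.73 percentage points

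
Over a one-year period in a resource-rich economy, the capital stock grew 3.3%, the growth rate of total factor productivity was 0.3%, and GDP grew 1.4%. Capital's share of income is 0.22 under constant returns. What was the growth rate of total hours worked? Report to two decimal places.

Labor's share = 1 − 0.22 = 0.78.
gY = gA + 0.22×3.3 + 0.78×g.
0.78×g = 1.4 − 0.3 − 0.726 = 0.374.
g = 0.374 / 0.78 = 0.4795%.

0.48%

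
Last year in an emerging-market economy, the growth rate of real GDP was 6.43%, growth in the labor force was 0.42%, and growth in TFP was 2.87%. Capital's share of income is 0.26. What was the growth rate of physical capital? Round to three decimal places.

Physical capital growth was 12.497%.

Labor's share = 1 − 0.26 = 0.74.
gY = gA + 0.74×0.42 + 0.26×g.
0.26×g = 6.43 − 2.87 − 0.3108 = 3.2492.
g = 3.2492 / 0.26 = 12.49692%.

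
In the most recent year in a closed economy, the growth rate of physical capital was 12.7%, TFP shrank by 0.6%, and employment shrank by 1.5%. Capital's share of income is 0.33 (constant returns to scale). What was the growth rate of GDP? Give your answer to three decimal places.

Labor's share = 1 − 0.33 = 0.67.
Physical capital: 0.33 × 12.7 = 4.191 pp.
Employment: 0.67 × (-1.5) = -1.005 pp.
Output growth = -0.6 + 3.186 = 2.586%.

2.586%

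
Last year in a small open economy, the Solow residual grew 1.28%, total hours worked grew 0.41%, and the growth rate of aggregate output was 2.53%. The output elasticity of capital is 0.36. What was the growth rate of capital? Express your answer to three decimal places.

Labor's share = 1 − 0.36 = 0.64.
gY = gA + 0.64×0.41 + 0.36×g.
0.36×g = 2.53 − 1.28 − 0.2624 = 0.9876.
g = 0.9876 / 0.36 = 2.74333%.

2.743%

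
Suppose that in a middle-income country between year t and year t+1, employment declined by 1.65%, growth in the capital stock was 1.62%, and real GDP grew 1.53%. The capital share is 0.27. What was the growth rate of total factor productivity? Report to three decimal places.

Labor's share = 1 − 0.27 = 0.73.
The capital stock: 0.27 × 1.62 = 0.4374 pp.
Employment: 0.73 × (-1.65) = -1.2045 pp.
TFP growth = 1.53 + 0.7671 = 2.2971%.

2.297%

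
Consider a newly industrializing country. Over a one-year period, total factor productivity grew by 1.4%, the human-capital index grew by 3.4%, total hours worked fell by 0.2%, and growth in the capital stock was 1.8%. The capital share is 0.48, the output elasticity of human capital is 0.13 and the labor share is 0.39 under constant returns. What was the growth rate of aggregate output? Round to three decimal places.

Labor's share = 1 − 0.48 − 0.13 = 0.39.
The capital stock: 0.48 × 1.8 = 0.864 pp.
The human-capital index: 0.13 × 3.4 = 0.442 pp.
Total hours worked: 0.39 × (-0.2) = -0.078 pp.
Output growth = 1.4 + 1.228 = 2.628%.

2.628%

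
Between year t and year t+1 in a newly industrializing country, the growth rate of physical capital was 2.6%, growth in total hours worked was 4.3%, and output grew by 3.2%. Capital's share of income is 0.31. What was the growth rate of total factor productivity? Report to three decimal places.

-0.573%

Labor's share = 1 − 0.31 = 0.69.
Physical capital: 0.31 × 2.6 = 0.806 pp.
Total hours worked: 0.69 × 4.3 = 2.967 pp.
TFP growth = 3.2 − 3.773 = -0.573%.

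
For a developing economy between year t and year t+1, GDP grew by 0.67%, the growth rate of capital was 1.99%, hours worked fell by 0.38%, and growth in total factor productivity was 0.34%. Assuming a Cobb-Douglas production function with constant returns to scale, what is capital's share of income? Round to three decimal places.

gY = gA + α·gK + (1−α)·gL, so gY − gA − gL = α(gK − gL).
0.67 − 0.34 + 0.38 = α × (1.99 − (-0.38)).
0.71 = 2.37 α, so α = 0.29958.

0.300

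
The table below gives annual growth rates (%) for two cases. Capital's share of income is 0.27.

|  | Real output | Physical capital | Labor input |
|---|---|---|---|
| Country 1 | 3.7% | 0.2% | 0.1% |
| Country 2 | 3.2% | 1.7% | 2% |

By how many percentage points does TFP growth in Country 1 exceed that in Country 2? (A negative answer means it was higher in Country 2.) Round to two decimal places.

Labor's share = 1 − 0.27 = 0.73.
Country 1: TFP = 3.7 − 0.054 − 0.073 = 3.573%.
Country 2: TFP = 3.2 − 0.459 − 1.46 = 1.281%.
Difference = 3.573 − (1.281) = 2.292 pp.

2.29 percentage points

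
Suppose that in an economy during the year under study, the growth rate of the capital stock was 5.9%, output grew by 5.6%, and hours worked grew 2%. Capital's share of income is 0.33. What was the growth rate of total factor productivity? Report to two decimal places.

2.31%

Labor's share = 1 − 0.33 = 0.67.
The capital stock: 0.33 × 5.9 = 1.947 pp.
Hours worked: 0.67 × 2 = 1.34 pp.
TFP growth = 5.6 − 3.287 = 2.313%.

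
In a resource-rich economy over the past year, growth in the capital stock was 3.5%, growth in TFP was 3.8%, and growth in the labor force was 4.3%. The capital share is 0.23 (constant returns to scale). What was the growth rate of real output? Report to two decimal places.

Real output grew 7.92%.

Labor's share = 1 − 0.23 = 0.77.
The capital stock: 0.23 × 3.5 = 0.805 pp.
The labor force: 0.77 × 4.3 = 3.311 pp.
Output growth = 3.8 + 4.116 = 7.916%.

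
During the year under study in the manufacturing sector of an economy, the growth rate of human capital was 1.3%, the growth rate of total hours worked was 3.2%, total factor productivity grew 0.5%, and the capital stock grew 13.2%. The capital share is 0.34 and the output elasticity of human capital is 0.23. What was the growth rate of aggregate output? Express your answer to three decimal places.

Labor's share = 1 − 0.34 − 0.23 = 0.43.
The capital stock: 0.34 × 13.2 = 4.488 pp.
Human capital: 0.23 × 1.3 = 0.299 pp.
Total hours worked: 0.43 × 3.2 = 1.376 pp.
Output growth = 0.5 + 6.163 = 6.663%.

6.663%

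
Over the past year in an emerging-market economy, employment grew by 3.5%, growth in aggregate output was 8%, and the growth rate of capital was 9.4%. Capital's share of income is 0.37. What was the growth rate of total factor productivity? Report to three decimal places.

Total factor productivity growth was 2.317%.

Labor's share = 1 − 0.37 = 0.63.
Capital: 0.37 × 9.4 = 3.478 pp.
Employment: 0.63 × 3.5 = 2.205 pp.
TFP growth = 8 − 5.683 = 2.317%.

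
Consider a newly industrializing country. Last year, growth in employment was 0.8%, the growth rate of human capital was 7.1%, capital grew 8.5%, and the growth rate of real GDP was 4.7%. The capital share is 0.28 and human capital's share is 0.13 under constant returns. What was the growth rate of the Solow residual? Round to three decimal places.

0.925%

Labor's share = 1 − 0.28 − 0.13 = 0.59.
Capital: 0.28 × 8.5 = 2.38 pp.
Human capital: 0.13 × 7.1 = 0.923 pp.
Employment: 0.59 × 0.8 = 0.472 pp.
TFP growth = 4.7 − 3.775 = 0.925%.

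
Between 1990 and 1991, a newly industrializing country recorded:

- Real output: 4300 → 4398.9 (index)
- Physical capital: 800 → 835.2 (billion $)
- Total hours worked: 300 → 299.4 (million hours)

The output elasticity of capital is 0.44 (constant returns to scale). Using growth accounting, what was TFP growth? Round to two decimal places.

Real output growth = (4398.9 − 4300) / 4300 = 2.3%.
Physical capital growth = (835.2 − 800) / 800 = 4.4%.
Total hours worked growth = (299.4 − 300) / 300 = -0.2%.
Labor's share = 1 − 0.44 = 0.56.
Physical capital: 0.44 × 4.4 = 1.936 pp.
Total hours worked: 0.56 × (-0.2) = -0.112 pp.
TFP growth = 2.3 − 1.824 = 0.476%.

0.48%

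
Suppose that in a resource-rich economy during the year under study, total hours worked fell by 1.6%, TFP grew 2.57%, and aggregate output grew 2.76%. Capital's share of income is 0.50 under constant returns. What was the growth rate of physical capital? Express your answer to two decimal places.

Labor's share = 1 − 0.5 = 0.5.
gY = gA + 0.5×(-1.6) + 0.5×g.
0.5×g = 2.76 − 2.57 + 0.8 = 0.99.
g = 0.99 / 0.5 = 1.98%.

1.98%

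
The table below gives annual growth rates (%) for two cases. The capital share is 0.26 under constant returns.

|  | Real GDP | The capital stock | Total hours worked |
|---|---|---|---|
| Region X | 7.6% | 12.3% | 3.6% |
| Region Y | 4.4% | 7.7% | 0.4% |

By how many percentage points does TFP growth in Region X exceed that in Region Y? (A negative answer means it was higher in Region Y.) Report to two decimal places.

-0.36 percentage points

Labor's share = 1 − 0.26 = 0.74.
Region X: TFP = 7.6 − 3.198 − 2.664 = 1.738%.
Region Y: TFP = 4.4 − 2.002 − 0.296 = 2.102%.
Difference = 1.738 − (2.102) = -0.364 pp.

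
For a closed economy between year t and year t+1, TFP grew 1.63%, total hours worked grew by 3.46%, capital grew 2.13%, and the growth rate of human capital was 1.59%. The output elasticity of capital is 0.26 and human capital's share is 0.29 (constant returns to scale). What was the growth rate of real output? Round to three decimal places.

Labor's share = 1 − 0.26 − 0.29 = 0.45.
Capital: 0.26 × 2.13 = 0.5538 pp.
Human capital: 0.29 × 1.59 = 0.4611 pp.
Total hours worked: 0.45 × 3.46 = 1.557 pp.
Output growth = 1.63 + 2.5719 = 4.2019%.

Real output grew 4.202%.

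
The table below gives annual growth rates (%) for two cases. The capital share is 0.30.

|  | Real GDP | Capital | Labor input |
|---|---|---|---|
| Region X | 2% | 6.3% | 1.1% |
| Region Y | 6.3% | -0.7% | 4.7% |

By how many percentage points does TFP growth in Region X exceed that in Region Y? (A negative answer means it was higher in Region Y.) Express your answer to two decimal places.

-3.88 percentage points

Labor's share = 1 − 0.3 = 0.7.
Region X: TFP = 2 − 1.89 − 0.77 = -0.66%.
Region Y: TFP = 6.3 + 0.21 − 3.29 = 3.22%.
Difference = -0.66 − (3.22) = -3.88 pp.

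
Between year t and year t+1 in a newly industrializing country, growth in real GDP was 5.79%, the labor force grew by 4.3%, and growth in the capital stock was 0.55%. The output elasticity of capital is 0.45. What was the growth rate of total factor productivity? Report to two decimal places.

3.18%

Labor's share = 1 − 0.45 = 0.55.
The capital stock: 0.45 × 0.55 = 0.2475 pp.
The labor force: 0.55 × 4.3 = 2.365 pp.
TFP growth = 5.79 − 2.6125 = 3.1775%.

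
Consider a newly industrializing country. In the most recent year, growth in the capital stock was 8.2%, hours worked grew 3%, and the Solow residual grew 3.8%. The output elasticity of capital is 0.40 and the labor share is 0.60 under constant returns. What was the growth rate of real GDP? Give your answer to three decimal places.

8.880%

Labor's share = 1 − 0.4 = 0.6.
The capital stock: 0.4 × 8.2 = 3.28 pp.
Hours worked: 0.6 × 3 = 1.8 pp.
Output growth = 3.8 + 5.08 = 8.88%.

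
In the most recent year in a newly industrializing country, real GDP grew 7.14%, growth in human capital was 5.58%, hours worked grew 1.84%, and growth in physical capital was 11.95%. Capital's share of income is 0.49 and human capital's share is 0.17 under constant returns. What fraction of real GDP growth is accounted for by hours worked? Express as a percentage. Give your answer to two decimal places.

Hours worked accounted for 8.76% of growth.

Labor's share = 1 − 0.49 − 0.17 = 0.34.
Hours worked contributed 0.34 × 1.84 = 0.6256 pp.
Share of growth = 0.6256 / 7.14 × 100 = 8.7619%.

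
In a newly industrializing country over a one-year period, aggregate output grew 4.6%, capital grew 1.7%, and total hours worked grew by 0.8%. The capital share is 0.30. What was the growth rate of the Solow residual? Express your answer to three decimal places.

3.530%

Labor's share = 1 − 0.3 = 0.7.
Capital: 0.3 × 1.7 = 0.51 pp.
Total hours worked: 0.7 × 0.8 = 0.56 pp.
TFP growth = 4.6 − 1.07 = 3.53%.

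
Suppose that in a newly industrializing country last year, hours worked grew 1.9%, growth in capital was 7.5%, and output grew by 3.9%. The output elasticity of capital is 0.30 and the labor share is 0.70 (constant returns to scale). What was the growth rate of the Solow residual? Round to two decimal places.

0.32%

Labor's share = 1 − 0.3 = 0.7.
Capital: 0.3 × 7.5 = 2.25 pp.
Hours worked: 0.7 × 1.9 = 1.33 pp.
TFP growth = 3.9 − 3.58 = 0.32%.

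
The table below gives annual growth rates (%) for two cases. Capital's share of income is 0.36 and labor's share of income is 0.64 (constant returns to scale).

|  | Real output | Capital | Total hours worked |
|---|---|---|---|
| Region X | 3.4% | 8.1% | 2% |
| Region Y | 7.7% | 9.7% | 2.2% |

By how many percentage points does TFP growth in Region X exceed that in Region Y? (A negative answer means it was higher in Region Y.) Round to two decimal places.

Labor's share = 1 − 0.36 = 0.64.
Region X: TFP = 3.4 − 2.916 − 1.28 = -0.796%.
Region Y: TFP = 7.7 − 3.492 − 1.408 = 2.8%.
Difference = -0.796 − (2.8) = -3.596 pp.

-3.60 percentage points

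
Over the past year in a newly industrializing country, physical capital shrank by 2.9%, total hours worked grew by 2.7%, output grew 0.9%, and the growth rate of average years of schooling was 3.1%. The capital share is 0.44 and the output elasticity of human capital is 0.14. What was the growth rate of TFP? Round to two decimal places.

0.61%

Labor's share = 1 − 0.44 − 0.14 = 0.42.
Physical capital: 0.44 × (-2.9) = -1.276 pp.
Average years of schooling: 0.14 × 3.1 = 0.434 pp.
Total hours worked: 0.42 × 2.7 = 1.134 pp.
TFP growth = 0.9 − 0.292 = 0.608%.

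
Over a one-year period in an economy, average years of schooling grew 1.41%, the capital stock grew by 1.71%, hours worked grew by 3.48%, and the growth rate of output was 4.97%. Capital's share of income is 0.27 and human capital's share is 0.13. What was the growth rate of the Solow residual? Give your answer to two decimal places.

2.24%

Labor's share = 1 − 0.27 − 0.13 = 0.6.
The capital stock: 0.27 × 1.71 = 0.4617 pp.
Average years of schooling: 0.13 × 1.41 = 0.1833 pp.
Hours worked: 0.6 × 3.48 = 2.088 pp.
TFP growth = 4.97 − 2.733 = 2.237%.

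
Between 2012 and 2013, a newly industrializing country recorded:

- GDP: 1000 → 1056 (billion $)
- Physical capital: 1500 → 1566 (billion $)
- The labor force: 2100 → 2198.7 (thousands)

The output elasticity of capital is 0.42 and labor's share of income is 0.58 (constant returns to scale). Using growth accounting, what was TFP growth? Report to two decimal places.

TFP growth was 1.03%.

GDP growth = (1056 − 1000) / 1000 = 5.6%.
Physical capital growth = (1566 − 1500) / 1500 = 4.4%.
The labor force growth = (2198.7 − 2100) / 2100 = 4.7%.
Labor's share = 1 − 0.42 = 0.58.
Physical capital: 0.42 × 4.4 = 1.848 pp.
The labor force: 0.58 × 4.7 = 2.726 pp.
TFP growth = 5.6 − 4.574 = 1.026%.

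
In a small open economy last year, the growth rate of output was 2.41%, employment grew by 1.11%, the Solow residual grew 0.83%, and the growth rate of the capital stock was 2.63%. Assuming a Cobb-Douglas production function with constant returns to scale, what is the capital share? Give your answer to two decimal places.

α = 0.31

gY = gA + α·gK + (1−α)·gL, so gY − gA − gL = α(gK − gL).
2.41 − 0.83 − 1.11 = α × (2.63 − 1.11).
0.47 = 1.52 α, so α = 0.3092.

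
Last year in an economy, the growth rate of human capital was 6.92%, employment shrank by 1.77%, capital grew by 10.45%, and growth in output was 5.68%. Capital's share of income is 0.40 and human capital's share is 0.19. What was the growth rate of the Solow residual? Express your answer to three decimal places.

Labor's share = 1 − 0.4 − 0.19 = 0.41.
Capital: 0.4 × 10.45 = 4.18 pp.
Human capital: 0.19 × 6.92 = 1.3148 pp.
Employment: 0.41 × (-1.77) = -0.7257 pp.
TFP growth = 5.68 − 4.7691 = 0.9109%.

0.911%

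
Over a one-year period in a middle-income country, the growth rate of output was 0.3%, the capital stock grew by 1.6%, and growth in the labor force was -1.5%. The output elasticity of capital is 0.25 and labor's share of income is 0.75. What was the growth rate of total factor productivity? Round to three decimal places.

Labor's share = 1 − 0.25 = 0.75.
The capital stock: 0.25 × 1.6 = 0.4 pp.
The labor force: 0.75 × (-1.5) = -1.125 pp.
TFP growth = 0.3 + 0.725 = 1.025%.

Total factor productivity grew 1.025%.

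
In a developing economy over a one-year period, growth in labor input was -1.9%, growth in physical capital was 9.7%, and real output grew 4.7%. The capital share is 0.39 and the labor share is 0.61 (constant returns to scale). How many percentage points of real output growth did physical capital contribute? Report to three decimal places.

3.783

Contribution = share × growth = 0.39 × 9.7 = 3.783 pp.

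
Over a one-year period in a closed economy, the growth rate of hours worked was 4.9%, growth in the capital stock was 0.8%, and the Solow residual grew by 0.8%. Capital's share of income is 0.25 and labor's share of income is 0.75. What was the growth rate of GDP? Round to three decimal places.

GDP grew 4.675%.

Labor's share = 1 − 0.25 = 0.75.
The capital stock: 0.25 × 0.8 = 0.2 pp.
Hours worked: 0.75 × 4.9 = 3.675 pp.
Output growth = 0.8 + 3.875 = 4.675%.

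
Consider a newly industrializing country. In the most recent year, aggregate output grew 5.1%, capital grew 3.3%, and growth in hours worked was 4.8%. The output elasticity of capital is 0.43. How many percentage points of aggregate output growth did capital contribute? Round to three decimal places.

1.419 pp

Contribution = share × growth = 0.43 × 3.3 = 1.419 pp.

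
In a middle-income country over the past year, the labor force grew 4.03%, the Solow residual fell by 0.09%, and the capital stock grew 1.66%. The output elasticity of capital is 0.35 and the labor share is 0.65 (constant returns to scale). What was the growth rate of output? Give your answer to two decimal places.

Labor's share = 1 − 0.35 = 0.65.
The capital stock: 0.35 × 1.66 = 0.581 pp.
The labor force: 0.65 × 4.03 = 2.6195 pp.
Output growth = -0.09 + 3.2005 = 3.1105%.

3.11%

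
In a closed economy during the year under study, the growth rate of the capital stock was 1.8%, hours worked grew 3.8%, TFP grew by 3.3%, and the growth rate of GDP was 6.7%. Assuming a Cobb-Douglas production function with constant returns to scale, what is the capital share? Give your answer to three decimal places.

gY = gA + α·gK + (1−α)·gL, so gY − gA − gL = α(gK − gL).
6.7 − 3.3 − 3.8 = α × (1.8 − 3.8).
-0.4 = -2 α, so α = 0.2.

The capital share is 0.200.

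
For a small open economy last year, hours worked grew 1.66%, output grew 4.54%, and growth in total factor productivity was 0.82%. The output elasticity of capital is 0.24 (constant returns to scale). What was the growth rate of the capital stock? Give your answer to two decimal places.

10.24%

Labor's share = 1 − 0.24 = 0.76.
gY = gA + 0.76×1.66 + 0.24×g.
0.24×g = 4.54 − 0.82 − 1.2616 = 2.4584.
g = 2.4584 / 0.24 = 10.2433%.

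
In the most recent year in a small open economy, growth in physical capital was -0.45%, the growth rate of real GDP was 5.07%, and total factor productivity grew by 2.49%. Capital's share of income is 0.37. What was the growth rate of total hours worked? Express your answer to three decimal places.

Total hours worked growth was 4.360%.

Labor's share = 1 − 0.37 = 0.63.
gY = gA + 0.37×(-0.45) + 0.63×g.
0.63×g = 5.07 − 2.49 + 0.1665 = 2.7465.
g = 2.7465 / 0.63 = 4.35952%.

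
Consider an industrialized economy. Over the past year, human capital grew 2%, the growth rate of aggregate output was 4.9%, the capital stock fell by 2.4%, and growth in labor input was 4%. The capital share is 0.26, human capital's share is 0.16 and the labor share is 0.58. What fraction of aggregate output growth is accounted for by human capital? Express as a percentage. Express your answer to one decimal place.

Human capital contributed 0.16 × 2 = 0.32 pp.
Share of growth = 0.32 / 4.9 × 100 = 6.531%.

Human capital accounted for 6.5% of growth.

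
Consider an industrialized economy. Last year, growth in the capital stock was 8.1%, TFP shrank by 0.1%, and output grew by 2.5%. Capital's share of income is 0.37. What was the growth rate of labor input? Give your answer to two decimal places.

Labor's share = 1 − 0.37 = 0.63.
gY = gA + 0.37×8.1 + 0.63×g.
0.63×g = 2.5 + 0.1 − 2.997 = -0.397.
g = -0.397 / 0.63 = -0.6302%.

-0.63%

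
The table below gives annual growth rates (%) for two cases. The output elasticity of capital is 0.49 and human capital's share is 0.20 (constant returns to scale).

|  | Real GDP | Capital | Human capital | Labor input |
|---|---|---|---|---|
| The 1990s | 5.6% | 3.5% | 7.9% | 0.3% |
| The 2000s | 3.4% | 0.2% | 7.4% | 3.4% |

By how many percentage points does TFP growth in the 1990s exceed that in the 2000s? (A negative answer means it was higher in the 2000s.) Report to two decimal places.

Labor's share = 1 − 0.49 − 0.2 = 0.31.
The 1990s: TFP = 5.6 − 1.715 − 1.58 − 0.093 = 2.212%.
The 2000s: TFP = 3.4 − 0.098 − 1.48 − 1.054 = 0.768%.
Difference = 2.212 − (0.768) = 1.444 pp.

1.44 percentage points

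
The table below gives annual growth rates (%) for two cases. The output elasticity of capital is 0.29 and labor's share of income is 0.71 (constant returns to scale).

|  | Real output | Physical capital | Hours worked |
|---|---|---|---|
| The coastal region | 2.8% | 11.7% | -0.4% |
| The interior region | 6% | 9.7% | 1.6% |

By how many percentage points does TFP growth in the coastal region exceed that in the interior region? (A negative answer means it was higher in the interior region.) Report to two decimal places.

-2.36 percentage points

Labor's share = 1 − 0.29 = 0.71.
The coastal region: TFP = 2.8 − 3.393 + 0.284 = -0.309%.
The interior region: TFP = 6 − 2.813 − 1.136 = 2.051%.
Difference = -0.309 − (2.051) = -2.36 pp.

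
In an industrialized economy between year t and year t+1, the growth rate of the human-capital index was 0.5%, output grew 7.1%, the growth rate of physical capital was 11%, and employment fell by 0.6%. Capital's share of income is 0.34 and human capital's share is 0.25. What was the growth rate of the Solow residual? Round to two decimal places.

Labor's share = 1 − 0.34 − 0.25 = 0.41.
Physical capital: 0.34 × 11 = 3.74 pp.
The human-capital index: 0.25 × 0.5 = 0.125 pp.
Employment: 0.41 × (-0.6) = -0.246 pp.
TFP growth = 7.1 − 3.619 = 3.481%.

3.48%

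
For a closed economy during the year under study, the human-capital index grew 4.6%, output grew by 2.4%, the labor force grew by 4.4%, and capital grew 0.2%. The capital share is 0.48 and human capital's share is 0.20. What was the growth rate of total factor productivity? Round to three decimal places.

Labor's share = 1 − 0.48 − 0.2 = 0.32.
Capital: 0.48 × 0.2 = 0.096 pp.
The human-capital index: 0.2 × 4.6 = 0.92 pp.
The labor force: 0.32 × 4.4 = 1.408 pp.
TFP growth = 2.4 − 2.424 = -0.024%.

-0.024%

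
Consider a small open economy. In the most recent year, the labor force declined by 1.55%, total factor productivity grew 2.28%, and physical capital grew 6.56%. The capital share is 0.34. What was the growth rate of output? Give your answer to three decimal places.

Labor's share = 1 − 0.34 = 0.66.
Physical capital: 0.34 × 6.56 = 2.2304 pp.
The labor force: 0.66 × (-1.55) = -1.023 pp.
Output growth = 2.28 + 1.2074 = 3.4874%.

Output growth was 3.487%.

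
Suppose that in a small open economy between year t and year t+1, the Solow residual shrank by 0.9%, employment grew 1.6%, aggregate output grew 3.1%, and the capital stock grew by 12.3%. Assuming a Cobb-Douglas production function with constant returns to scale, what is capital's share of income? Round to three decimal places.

gY = gA + α·gK + (1−α)·gL, so gY − gA − gL = α(gK − gL).
3.1 + 0.9 − 1.6 = α × (12.3 − 1.6).
2.4 = 10.7 α, so α = 0.2243.

α = 0.224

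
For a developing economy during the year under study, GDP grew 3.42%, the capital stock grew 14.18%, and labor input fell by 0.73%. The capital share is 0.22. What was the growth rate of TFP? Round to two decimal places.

Labor's share = 1 − 0.22 = 0.78.
The capital stock: 0.22 × 14.18 = 3.1196 pp.
Labor input: 0.78 × (-0.73) = -0.5694 pp.
TFP growth = 3.42 − 2.5502 = 0.8698%.

0.87%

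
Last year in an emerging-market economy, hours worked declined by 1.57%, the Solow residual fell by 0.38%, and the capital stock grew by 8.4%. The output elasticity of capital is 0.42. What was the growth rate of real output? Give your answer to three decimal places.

Labor's share = 1 − 0.42 = 0.58.
The capital stock: 0.42 × 8.4 = 3.528 pp.
Hours worked: 0.58 × (-1.57) = -0.9106 pp.
Output growth = -0.38 + 2.6174 = 2.2374%.

Real output grew 2.237%.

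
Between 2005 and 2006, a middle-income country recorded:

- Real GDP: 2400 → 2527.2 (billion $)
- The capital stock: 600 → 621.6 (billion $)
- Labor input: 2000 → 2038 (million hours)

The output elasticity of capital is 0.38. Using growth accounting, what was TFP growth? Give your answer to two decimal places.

2.75%

Real GDP growth = (2527.2 − 2400) / 2400 = 5.3%.
The capital stock growth = (621.6 − 600) / 600 = 3.6%.
Labor input growth = (2038 − 2000) / 2000 = 1.9%.
Labor's share = 1 − 0.38 = 0.62.
The capital stock: 0.38 × 3.6 = 1.368 pp.
Labor input: 0.62 × 1.9 = 1.178 pp.
TFP growth = 5.3 − 2.546 = 2.754%.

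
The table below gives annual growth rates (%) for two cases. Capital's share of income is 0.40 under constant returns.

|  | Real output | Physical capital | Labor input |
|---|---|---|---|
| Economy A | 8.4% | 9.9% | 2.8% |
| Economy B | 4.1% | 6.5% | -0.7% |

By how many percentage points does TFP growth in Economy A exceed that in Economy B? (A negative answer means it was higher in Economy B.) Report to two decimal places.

0.84 percentage points

Labor's share = 1 − 0.4 = 0.6.
Economy A: TFP = 8.4 − 3.96 − 1.68 = 2.76%.
Economy B: TFP = 4.1 − 2.6 + 0.42 = 1.92%.
Difference = 2.76 − (1.92) = 0.84 pp.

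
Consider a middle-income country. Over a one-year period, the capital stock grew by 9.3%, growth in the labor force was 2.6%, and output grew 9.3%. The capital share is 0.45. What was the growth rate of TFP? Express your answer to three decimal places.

Labor's share = 1 − 0.45 = 0.55.
The capital stock: 0.45 × 9.3 = 4.185 pp.
The labor force: 0.55 × 2.6 = 1.43 pp.
TFP growth = 9.3 − 5.615 = 3.685%.

3.685%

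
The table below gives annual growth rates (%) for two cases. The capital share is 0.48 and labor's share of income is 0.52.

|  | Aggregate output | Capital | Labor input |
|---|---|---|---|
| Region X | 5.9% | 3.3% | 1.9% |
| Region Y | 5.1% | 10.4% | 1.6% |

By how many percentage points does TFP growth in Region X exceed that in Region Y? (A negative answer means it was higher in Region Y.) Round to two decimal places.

4.05 percentage points

Labor's share = 1 − 0.48 = 0.52.
Region X: TFP = 5.9 − 1.584 − 0.988 = 3.328%.
Region Y: TFP = 5.1 − 4.992 − 0.832 = -0.724%.
Difference = 3.328 − (-0.724) = 4.052 pp.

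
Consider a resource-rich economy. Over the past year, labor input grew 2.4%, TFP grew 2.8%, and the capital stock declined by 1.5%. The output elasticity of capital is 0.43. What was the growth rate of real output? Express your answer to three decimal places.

Real output grew 3.523%.

Labor's share = 1 − 0.43 = 0.57.
The capital stock: 0.43 × (-1.5) = -0.645 pp.
Labor input: 0.57 × 2.4 = 1.368 pp.
Output growth = 2.8 + 0.723 = 3.523%.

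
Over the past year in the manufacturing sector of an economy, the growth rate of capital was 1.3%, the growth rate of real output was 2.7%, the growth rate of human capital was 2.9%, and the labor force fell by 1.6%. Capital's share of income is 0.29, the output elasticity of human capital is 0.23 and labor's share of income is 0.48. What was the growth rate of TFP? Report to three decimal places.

TFP growth was 2.424%.

Labor's share = 1 − 0.29 − 0.23 = 0.48.
Capital: 0.29 × 1.3 = 0.377 pp.
Human capital: 0.23 × 2.9 = 0.667 pp.
The labor force: 0.48 × (-1.6) = -0.768 pp.
TFP growth = 2.7 − 0.276 = 2.424%.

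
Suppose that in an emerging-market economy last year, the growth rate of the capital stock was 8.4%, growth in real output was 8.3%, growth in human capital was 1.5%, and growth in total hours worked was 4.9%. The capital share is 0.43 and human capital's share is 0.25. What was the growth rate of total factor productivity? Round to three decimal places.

Total factor productivity grew 2.745%.

Labor's share = 1 − 0.43 − 0.25 = 0.32.
The capital stock: 0.43 × 8.4 = 3.612 pp.
Human capital: 0.25 × 1.5 = 0.375 pp.
Total hours worked: 0.32 × 4.9 = 1.568 pp.
TFP growth = 8.3 − 5.555 = 2.745%.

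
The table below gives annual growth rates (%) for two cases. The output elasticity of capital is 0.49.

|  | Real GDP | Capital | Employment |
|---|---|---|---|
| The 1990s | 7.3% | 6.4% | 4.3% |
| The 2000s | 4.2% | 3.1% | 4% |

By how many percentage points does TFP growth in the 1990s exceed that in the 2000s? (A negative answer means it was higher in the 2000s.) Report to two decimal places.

1.33 percentage points

Labor's share = 1 − 0.49 = 0.51.
The 1990s: TFP = 7.3 − 3.136 − 2.193 = 1.971%.
The 2000s: TFP = 4.2 − 1.519 − 2.04 = 0.641%.
Difference = 1.971 − (0.641) = 1.33 pp.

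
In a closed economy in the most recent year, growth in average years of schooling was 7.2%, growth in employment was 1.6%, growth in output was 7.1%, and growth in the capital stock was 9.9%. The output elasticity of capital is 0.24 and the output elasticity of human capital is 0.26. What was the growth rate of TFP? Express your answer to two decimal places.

2.05%

Labor's share = 1 − 0.24 − 0.26 = 0.5.
The capital stock: 0.24 × 9.9 = 2.376 pp.
Average years of schooling: 0.26 × 7.2 = 1.872 pp.
Employment: 0.5 × 1.6 = 0.8 pp.
TFP growth = 7.1 − 5.048 = 2.052%.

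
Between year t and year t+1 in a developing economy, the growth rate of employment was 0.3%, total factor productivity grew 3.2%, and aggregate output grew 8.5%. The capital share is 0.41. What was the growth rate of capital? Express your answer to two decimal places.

12.50%

Labor's share = 1 − 0.41 = 0.59.
gY = gA + 0.59×0.3 + 0.41×g.
0.41×g = 8.5 − 3.2 − 0.177 = 5.123.
g = 5.123 / 0.41 = 12.4951%.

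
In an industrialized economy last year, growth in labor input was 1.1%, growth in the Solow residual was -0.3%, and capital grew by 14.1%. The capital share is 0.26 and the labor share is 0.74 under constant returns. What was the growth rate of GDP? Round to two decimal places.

Labor's share = 1 − 0.26 = 0.74.
Capital: 0.26 × 14.1 = 3.666 pp.
Labor input: 0.74 × 1.1 = 0.814 pp.
Output growth = -0.3 + 4.48 = 4.18%.

GDP grew 4.18%.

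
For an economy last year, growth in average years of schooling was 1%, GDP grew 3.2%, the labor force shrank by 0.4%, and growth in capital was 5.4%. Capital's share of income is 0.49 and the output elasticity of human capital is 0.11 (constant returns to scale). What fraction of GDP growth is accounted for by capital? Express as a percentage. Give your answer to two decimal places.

Capital contributed 0.49 × 5.4 = 2.646 pp.
Share of growth = 2.646 / 3.2 × 100 = 82.6875%.

Capital accounted for 82.69% of growth.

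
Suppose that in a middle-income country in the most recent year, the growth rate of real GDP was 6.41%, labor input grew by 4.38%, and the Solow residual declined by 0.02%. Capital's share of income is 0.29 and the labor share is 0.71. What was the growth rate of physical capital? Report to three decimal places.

Labor's share = 1 − 0.29 = 0.71.
gY = gA + 0.71×4.38 + 0.29×g.
0.29×g = 6.41 + 0.02 − 3.1098 = 3.3202.
g = 3.3202 / 0.29 = 11.44897%.

Physical capital grew 11.449%.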